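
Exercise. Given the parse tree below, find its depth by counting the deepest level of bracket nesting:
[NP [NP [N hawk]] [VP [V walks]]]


Count bracket nesting levels:
'[' at pos 0: depth = 1
'[' at pos 4: depth = 2
'[' at pos 8: depth = 3
'[' at pos 18: depth = 2
'[' at pos 22: depth = 3
Maximum depth reached: 3

3


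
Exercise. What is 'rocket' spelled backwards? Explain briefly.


Reverse 'rocket' character by character: 'tekcor'.

tekcor


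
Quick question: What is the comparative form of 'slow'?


Apply comparative formation (add -er): 'slow' -> 'slower'.

slower


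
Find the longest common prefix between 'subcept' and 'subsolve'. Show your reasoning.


Compare from the start: 3 characters match: 'sub'. Mismatch at position 4: 'c' vs 's'.

sub


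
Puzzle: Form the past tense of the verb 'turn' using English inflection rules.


Apply rule: Add -ed. 'turn' becomes 'turned'.

turned


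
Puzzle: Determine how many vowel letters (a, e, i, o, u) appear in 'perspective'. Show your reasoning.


Vowels in 'perspective': e, e, i, e = 4 vowels.

4


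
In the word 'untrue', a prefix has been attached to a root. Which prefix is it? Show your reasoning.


The word 'untrue' = 'un' (prefix) + 'true' (root). The prefix is 'un'.

un


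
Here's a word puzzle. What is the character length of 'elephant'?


Spell out 'elephant' and number each letter: e(1), l(2), e(3), p(4), h(5), a(6), n(7), t(8). Total: 8 letters.

8


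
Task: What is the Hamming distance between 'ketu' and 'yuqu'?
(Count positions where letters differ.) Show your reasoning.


Alignment:
Position 1: 'k' vs 'y' = DIFFER
Position 2: 'e' vs 'u' = DIFFER
Position 3: 't' vs 'q' = DIFFER
Position 4: 'u' vs 'u' = match
Total differences: 3

3


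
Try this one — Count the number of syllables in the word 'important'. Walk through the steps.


Break 'important' into syllables: im-por-tant -> im | por | tant = 3 syllables

3 syllables


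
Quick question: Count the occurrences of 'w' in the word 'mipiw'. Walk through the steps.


Letter 'w' in 'mipiw': found at position(s) 5 = 1 occurrence(s).

1


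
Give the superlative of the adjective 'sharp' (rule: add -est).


Apply superlative formation (add -est): 'sharp' -> 'sharpest'.

sharpest


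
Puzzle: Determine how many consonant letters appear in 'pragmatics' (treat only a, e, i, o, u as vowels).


Consonants in 'pragmatics': p, r, g, m, t, c, s = 7 consonants.

7


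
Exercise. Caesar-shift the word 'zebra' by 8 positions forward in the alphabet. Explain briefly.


Shift each letter by 8: z -> h, e -> m, b -> j, r -> z, a -> i. Result: 'hmjzi'.

hmjzi


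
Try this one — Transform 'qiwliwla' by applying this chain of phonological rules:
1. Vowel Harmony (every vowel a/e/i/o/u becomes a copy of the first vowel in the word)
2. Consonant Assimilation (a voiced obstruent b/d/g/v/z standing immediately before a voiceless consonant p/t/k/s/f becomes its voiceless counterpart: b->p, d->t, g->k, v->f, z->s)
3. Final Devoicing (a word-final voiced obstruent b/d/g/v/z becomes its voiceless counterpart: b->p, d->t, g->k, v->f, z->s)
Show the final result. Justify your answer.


Starting form: 'qiwliwla'
Rule 1: Vowel Harmony: all vowels become 'i' (matching first vowel). 'qiwliwla' -> 'qiwliwli'
Rule 2: Consonant Assimilation: no voiced obstruent (b/d/g/v/z) stands immediately before a voiceless consonant (p/t/k/s/f). No change.
Rule 3: Final Devoicing: the word ends in the vowel 'i', not a consonant. No change.
Final form: 'qiwliwli'

qiwliwli


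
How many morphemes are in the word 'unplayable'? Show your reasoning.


Decomposition: un- (prefix) + play (root) + -able (suffix) = 3 morpheme(s)

3 morphemes


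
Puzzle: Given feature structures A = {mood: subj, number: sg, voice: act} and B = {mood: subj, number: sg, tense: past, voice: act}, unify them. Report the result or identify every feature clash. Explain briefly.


Compare features:
mood: A=subj vs B=subj -> unified: subj
number: A=sg vs B=sg -> unified: sg
tense: A=_ vs B=past -> unified: past
voice: A=act vs B=act -> unified: act
No clashes found.

Unified: {mood: subj, number: sg, tense: past, voice: act}


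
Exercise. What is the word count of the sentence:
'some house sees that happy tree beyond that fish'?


Split into words: some | house | sees | that | happy | tree | beyond | that | fish = 9 words.

9


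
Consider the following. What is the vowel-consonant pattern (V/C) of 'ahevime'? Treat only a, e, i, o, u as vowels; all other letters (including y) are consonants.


Letter mapping: a = V, h = C, e = V, v = C, i = V, m = C, e = V.

VCVCVCV


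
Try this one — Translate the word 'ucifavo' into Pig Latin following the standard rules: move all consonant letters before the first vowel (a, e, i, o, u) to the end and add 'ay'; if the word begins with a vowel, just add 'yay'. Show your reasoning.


'ucifavo' starts with a vowel, so add 'yay': 'ucifavoyay'.

ucifavoyay


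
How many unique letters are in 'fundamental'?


Unique letters in 'fundamental': {a, d, e, f, l, m, n, t, u} = 9 distinct letters.

9


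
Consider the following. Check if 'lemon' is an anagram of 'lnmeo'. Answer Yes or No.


Sorted letters of 'lemon': 'elmno'
Sorted letters of 'lnmeo': 'elmno'
They match.

Yes


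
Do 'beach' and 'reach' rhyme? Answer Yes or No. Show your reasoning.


Rime (stressed vowel + following sounds) of 'beach': -each = /iːtʃ/
Rime of 'reach': -each = /iːtʃ/
/iːtʃ/ and /iːtʃ/ are the same ending sound, so the words rhyme.

Yes


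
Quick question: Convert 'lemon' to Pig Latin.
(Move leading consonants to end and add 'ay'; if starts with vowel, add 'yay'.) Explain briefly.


'lemon': move consonant cluster 'l' to end and add 'ay': 'emonlay'.

emonlay


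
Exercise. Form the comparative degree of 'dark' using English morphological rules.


Apply comparative formation (add -er): 'dark' -> 'darker'.

darker


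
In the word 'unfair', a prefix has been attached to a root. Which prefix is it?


The word 'unfair' = 'un' (prefix) + 'fair' (root). The prefix is 'un'.

un


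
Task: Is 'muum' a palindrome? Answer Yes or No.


Forward: 'muum'
Reversed: 'muum'
They are identical.

Yes


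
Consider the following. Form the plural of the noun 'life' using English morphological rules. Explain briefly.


Apply rule: Change -fe to -ves. 'life' becomes 'lives'.

lives


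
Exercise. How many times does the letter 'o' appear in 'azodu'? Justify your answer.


Letter 'o' in 'azodu': found at position(s) 3 = 1 occurrence(s).

1


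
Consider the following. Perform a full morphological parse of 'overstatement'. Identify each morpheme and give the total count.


Step 1: Identify prefix: 'over' (meaning: excessively)
Step 2: Identify root: 'state'
Step 3: Identify suffix(es): 'ment'
Decomposition: over- (prefix: excessively) + state (root) + -ment (suffix: action/result)
Total morphemes: 3

3 morphemes (over- (prefix: excessively) + state (root) + -ment (suffix: action/result))


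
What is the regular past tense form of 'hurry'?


Apply rule: Change -y to -ied. 'hurry' becomes 'hurried'.

hurried


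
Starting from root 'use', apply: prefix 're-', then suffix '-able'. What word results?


Step 1: Add prefix 're-' to 'use' = 'reuse'
Step 2: Add suffix '-able' to 'reuse' = 'reusable'

reusable


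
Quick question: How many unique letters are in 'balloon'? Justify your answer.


Unique letters in 'balloon': {a, b, l, n, o} = 5 distinct letters.

5


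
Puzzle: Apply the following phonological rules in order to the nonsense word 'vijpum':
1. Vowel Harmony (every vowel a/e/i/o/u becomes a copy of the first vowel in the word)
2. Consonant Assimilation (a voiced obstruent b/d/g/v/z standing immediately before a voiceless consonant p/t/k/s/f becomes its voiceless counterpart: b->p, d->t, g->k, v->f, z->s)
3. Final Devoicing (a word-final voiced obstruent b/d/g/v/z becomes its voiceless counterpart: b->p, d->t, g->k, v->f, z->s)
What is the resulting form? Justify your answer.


Starting form: 'vijpum'
Rule 1: Vowel Harmony: all vowels become 'i' (matching first vowel). 'vijpum' -> 'vijpim'
Rule 2: Consonant Assimilation: no voiced obstruent (b/d/g/v/z) stands immediately before a voiceless consonant (p/t/k/s/f). No change.
Rule 3: Final Devoicing: final consonant 'm' is not one of the voiced obstruents b/d/g/v/z. No change.
Final form: 'vijpim'

vijpim


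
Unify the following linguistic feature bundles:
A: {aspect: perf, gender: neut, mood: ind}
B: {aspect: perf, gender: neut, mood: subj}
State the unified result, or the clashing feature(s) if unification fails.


Compare features:
aspect: A=perf vs B=perf -> unified: perf
gender: A=neut vs B=neut -> unified: neut
mood: A=ind vs B=subj -> CLASH
Clash detected on feature 'mood' (ind vs subj); unification fails.

CLASH on 'mood' (ind vs subj)


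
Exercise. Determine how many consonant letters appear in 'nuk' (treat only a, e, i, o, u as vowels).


Consonants in 'nuk': n, k = 2 consonants.

2


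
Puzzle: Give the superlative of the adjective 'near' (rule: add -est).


Apply superlative formation (add -est): 'near' -> 'nearest'.

nearest


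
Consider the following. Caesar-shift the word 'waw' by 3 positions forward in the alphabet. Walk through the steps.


Shift each letter by 3: w -> z, a -> d, w -> z. Result: 'zdz'.

zdz


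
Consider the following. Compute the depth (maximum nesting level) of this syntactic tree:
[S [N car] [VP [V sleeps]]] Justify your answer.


Count bracket nesting levels:
'[' at pos 0: depth = 1
'[' at pos 3: depth = 2
'[' at pos 11: depth = 2
'[' at pos 15: depth = 3
Maximum depth reached: 3

3


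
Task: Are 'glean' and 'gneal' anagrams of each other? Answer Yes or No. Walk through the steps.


Sorted letters of 'glean': 'aegln'
Sorted letters of 'gneal': 'aegln'
They match.

Yes


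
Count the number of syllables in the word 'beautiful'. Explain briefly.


Break 'beautiful' into syllables: beau-ti-ful -> beau | ti | ful = 3 syllables

3 syllables


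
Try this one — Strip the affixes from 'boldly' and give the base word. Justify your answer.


Remove suffix '-ly' from 'boldly' to get root 'bold'.

bold


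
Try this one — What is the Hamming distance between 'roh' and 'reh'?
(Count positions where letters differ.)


Alignment:
Position 1: 'r' vs 'r' = match
Position 2: 'o' vs 'e' = DIFFER
Position 3: 'h' vs 'h' = match
Total differences: 1

1


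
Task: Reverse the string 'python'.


Reverse 'python' character by character: 'nohtyp'.

nohtyp


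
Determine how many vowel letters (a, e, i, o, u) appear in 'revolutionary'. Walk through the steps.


Vowels in 'revolutionary': e, o, u, i, o, a = 6 vowels.

6


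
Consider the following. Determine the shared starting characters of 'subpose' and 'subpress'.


Compare from the start: 4 characters match: 'subp'. Mismatch at position 5: 'o' vs 'r'.

subp


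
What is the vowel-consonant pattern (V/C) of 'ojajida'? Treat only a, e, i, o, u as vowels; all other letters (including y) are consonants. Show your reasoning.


Letter mapping: o = V, j = C, a = V, j = C, i = V, d = C, a = V.

VCVCVCV


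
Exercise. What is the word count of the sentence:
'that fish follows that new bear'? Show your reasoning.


Split into words: that | fish | follows | that | new | bear = 6 words.

6


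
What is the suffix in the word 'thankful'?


The word 'thankful' = 'thank' (root) + '-ful' (suffix). The suffix is '-ful'.

ful


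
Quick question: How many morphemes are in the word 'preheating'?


Decomposition: pre- (prefix) + heat (root) + -ing (suffix) = 3 morpheme(s)

3 morphemes


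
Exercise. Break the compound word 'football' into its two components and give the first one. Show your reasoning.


Split 'football' into 'foot' + 'ball'. The first part is 'foot'.

foot


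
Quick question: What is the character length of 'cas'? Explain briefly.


Spell out 'cas' and number each letter: c(1), a(2), s(3). Total: 3 letters.

3


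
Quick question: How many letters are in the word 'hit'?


Spell out 'hit' and number each letter: h(1), i(2), t(3). Total: 3 letters.

3


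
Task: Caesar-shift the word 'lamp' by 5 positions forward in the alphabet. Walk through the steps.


Shift each letter by 5: l -> q, a -> f, m -> r, p -> u. Result: 'qfru'.

qfru


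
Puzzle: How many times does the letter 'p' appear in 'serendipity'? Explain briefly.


Letter 'p' in 'serendipity': found at position(s) 8 = 1 occurrence(s).

1


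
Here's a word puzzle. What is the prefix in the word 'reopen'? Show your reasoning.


The word 'reopen' = 're' (prefix) + 'open' (root). The prefix is 're'.

re


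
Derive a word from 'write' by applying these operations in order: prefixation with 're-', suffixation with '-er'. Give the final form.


Step 1: Add prefix 're-' to 'write' = 'rewrite'
Step 2: Add suffix '-er' to 'rewrite' = 'rewriter'

rewriter


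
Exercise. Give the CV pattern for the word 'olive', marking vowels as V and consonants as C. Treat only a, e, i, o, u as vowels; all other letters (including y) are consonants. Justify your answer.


Letter mapping: o = V, l = C, i = V, v = C, e = V.

VCVCV


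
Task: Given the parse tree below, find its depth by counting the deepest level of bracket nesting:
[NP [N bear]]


Count bracket nesting levels:
'[' at pos 0: depth = 1
'[' at pos 4: depth = 2
Maximum depth reached: 2

2


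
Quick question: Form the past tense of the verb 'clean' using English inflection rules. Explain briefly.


Apply rule: Add -ed. 'clean' becomes 'cleaned'.

cleaned


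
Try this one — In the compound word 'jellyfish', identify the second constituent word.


Split 'jellyfish' into 'jelly' + 'fish'. The second part is 'fish'.

fish


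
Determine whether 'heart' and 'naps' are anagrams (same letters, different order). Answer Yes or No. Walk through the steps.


Sorted letters of 'heart': 'aehrt'
Sorted letters of 'naps': 'anps'
They do not match.

No


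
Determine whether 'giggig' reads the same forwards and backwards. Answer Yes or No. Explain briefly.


Forward: 'giggig'
Reversed: 'giggig'
They are identical.

Yes


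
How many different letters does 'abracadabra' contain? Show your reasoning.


Unique letters in 'abracadabra': {a, b, c, d, r} = 5 distinct letters.

5


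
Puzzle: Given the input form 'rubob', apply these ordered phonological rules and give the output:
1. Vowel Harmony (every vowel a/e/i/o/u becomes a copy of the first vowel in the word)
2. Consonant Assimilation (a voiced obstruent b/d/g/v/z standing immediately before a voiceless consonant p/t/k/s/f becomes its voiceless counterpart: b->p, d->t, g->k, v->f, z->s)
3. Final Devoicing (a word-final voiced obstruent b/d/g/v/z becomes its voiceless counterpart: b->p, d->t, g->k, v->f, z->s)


Starting form: 'rubob'
Rule 1: Vowel Harmony: all vowels become 'u' (matching first vowel). 'rubob' -> 'rubub'
Rule 2: Consonant Assimilation: no voiced obstruent (b/d/g/v/z) stands immediately before a voiceless consonant (p/t/k/s/f). No change.
Rule 3: Final Devoicing: word-final voiced obstruent 'b' becomes voiceless 'p'. 'rubub' -> 'rubup'
Final form: 'rubup'

rubup


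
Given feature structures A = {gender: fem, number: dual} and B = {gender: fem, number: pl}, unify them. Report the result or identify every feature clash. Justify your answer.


Compare features:
gender: A=fem vs B=fem -> unified: fem
number: A=dual vs B=pl -> CLASH
Clash detected on feature 'number' (dual vs pl); unification fails.

CLASH on 'number' (dual vs pl)


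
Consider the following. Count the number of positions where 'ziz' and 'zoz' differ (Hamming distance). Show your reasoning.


Alignment:
Position 1: 'z' vs 'z' = match
Position 2: 'i' vs 'o' = DIFFER
Position 3: 'z' vs 'z' = match
Total differences: 1

1


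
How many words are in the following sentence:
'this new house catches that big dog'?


Split into words: this | new | house | catches | that | big | dog = 7 words.

7


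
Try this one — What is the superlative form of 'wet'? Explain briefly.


Apply superlative formation (double final consonant, add -est): 'wet' -> 'wettest'.

wettest


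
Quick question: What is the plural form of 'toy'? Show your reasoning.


Apply rule: Add -s. 'toy' becomes 'toys'.

toys


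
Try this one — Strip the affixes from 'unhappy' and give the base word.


Remove prefix 'un' from 'unhappy' to get root 'happy'.

happy


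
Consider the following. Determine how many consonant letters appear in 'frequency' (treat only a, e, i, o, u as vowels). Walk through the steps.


Consonants in 'frequency': f, r, q, n, c, y = 6 consonants.

6


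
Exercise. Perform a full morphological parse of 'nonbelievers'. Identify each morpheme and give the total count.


Step 1: Identify prefix: 'non' (meaning: not)
Step 2: Identify root: 'believe'
Step 3: Identify suffix(es): 'er, s'
Decomposition: non- (prefix: not) + believe (root) + -er (suffix: one who) + -s (plural)
Total morphemes: 4

4 morphemes (non- (prefix: not) + believe (root) + -er (suffix: one who) + -s (plural))


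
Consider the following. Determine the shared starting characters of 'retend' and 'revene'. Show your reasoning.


Compare from the start: 2 characters match: 're'. Mismatch at position 3: 't' vs 'v'.

re


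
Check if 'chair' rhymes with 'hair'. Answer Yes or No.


Rime (stressed vowel + following sounds) of 'chair': -air = /ɛər/
Rime of 'hair': -air = /ɛər/
/ɛər/ and /ɛər/ are the same ending sound, so the words rhyme.

Yes


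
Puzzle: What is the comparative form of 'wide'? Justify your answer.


Apply comparative formation (ends in e: add -r): 'wide' -> 'wider'.

wider


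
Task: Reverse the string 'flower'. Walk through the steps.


Reverse 'flower' character by character: 'rewolf'.

rewolf


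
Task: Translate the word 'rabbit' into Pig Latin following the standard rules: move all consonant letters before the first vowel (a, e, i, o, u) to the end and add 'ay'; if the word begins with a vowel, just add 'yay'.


'rabbit': move consonant cluster 'r' to end and add 'ay': 'abbitray'.

abbitray


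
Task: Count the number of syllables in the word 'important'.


Break 'important' into syllables: im-por-tant -> im | por | tant = 3 syllables

3 syllables


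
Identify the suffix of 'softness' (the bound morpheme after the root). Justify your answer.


The word 'softness' = 'soft' (root) + '-ness' (suffix). The suffix is '-ness'.

ness


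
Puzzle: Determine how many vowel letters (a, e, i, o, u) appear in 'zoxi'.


Vowels in 'zoxi': o, i = 2 vowels.

2


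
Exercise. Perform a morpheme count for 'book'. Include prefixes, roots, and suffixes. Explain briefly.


Decomposition: book (free morpheme) = 1 morpheme(s)

1 morphemes


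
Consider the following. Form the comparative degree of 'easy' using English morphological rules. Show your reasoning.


Apply comparative formation (consonant + y: change y to i, add -er): 'easy' -> 'easier'.

easier


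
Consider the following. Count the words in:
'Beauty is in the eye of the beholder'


Split into words: Beauty | is | in | the | eye | of | the | beholder = 8 words.

8


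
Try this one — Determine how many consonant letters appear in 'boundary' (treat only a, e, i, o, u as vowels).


Consonants in 'boundary': b, n, d, r, y = 5 consonants.

5


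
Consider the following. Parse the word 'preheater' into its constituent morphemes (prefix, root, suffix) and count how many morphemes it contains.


Step 1: Identify prefix: 'pre' (meaning: before)
Step 2: Identify root: 'heat'
Step 3: Identify suffix(es): 'er'
Decomposition: pre- (prefix: before) + heat (root) + -er (suffix: one who)
Total morphemes: 3

3 morphemes (pre- (prefix: before) + heat (root) + -er (suffix: one who))


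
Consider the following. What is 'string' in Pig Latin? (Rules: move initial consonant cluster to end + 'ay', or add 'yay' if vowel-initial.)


'string': move consonant cluster 'str' to end and add 'ay': 'ingstray'.

ingstray


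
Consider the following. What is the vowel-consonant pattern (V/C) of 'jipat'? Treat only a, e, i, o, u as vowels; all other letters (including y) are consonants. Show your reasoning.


Letter mapping: j = C, i = V, p = C, a = V, t = C.

CVCVC


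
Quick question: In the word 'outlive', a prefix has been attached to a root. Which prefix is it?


The word 'outlive' = 'out' (prefix) + 'live' (root). The prefix is 'out'.

out


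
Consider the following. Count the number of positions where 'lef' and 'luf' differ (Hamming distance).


Alignment:
Position 1: 'l' vs 'l' = match
Position 2: 'e' vs 'u' = DIFFER
Position 3: 'f' vs 'f' = match
Total differences: 1

1


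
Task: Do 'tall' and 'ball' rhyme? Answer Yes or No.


Rime (stressed vowel + following sounds) of 'tall': -all = /ɔːl/
Rime of 'ball': -all = /ɔːl/
/ɔːl/ and /ɔːl/ are the same ending sound, so the words rhyme.

Yes


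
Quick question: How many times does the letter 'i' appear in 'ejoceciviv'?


Letter 'i' in 'ejoceciviv': found at position(s) 7, 9 = 2 occurrence(s).

2


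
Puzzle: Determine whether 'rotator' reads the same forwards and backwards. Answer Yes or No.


Forward: 'rotator'
Reversed: 'rotator'
They are identical.

Yes


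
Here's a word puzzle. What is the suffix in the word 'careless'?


The word 'careless' = 'care' (root) + '-less' (suffix). The suffix is '-less'.

less


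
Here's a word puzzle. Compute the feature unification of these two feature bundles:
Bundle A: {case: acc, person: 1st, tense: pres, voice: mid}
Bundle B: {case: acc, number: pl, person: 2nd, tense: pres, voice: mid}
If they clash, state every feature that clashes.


Compare features:
case: A=acc vs B=acc -> unified: acc
number: A=_ vs B=pl -> unified: pl
person: A=1st vs B=2nd -> CLASH
tense: A=pres vs B=pres -> unified: pres
voice: A=mid vs B=mid -> unified: mid
Clash detected on feature 'person' (1st vs 2nd); unification fails.

CLASH on 'person' (1st vs 2nd)


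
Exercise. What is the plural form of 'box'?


Apply rule: Add -es (sibilant/fricative ending). 'box' becomes 'boxes'.

boxes


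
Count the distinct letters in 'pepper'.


Unique letters in 'pepper': {e, p, r} = 3 distinct letters.

3


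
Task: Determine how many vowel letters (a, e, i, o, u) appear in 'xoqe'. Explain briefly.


Vowels in 'xoqe': o, e = 2 vowels.

2


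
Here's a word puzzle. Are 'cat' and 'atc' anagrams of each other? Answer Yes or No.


Sorted letters of 'cat': 'act'
Sorted letters of 'atc': 'act'
They match.

Yes


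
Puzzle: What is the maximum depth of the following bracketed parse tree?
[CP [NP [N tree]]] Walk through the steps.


Count bracket nesting levels:
'[' at pos 0: depth = 1
'[' at pos 4: depth = 2
'[' at pos 8: depth = 3
Maximum depth reached: 3

3


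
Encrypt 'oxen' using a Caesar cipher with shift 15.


Shift each letter by 15: o -> d, x -> m, e -> t, n -> c. Result: 'dmtc'.

dmtc


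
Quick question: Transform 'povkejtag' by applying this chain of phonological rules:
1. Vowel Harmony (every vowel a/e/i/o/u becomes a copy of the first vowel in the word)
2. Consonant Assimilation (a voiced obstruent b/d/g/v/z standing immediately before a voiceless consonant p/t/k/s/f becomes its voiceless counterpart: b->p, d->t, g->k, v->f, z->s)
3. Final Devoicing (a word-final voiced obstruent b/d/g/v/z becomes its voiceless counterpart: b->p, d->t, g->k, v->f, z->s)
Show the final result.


Starting form: 'povkejtag'
Rule 1: Vowel Harmony: all vowels become 'o' (matching first vowel). 'povkejtag' -> 'povkojtog'
Rule 2: Consonant Assimilation: voiced obstruent before voiceless consonant becomes voiceless ('vk' -> 'fk'). 'povkojtog' -> 'pofkojtog'
Rule 3: Final Devoicing: word-final voiced obstruent 'g' becomes voiceless 'k'. 'pofkojtog' -> 'pofkojtok'
Final form: 'pofkojtok'

pofkojtok


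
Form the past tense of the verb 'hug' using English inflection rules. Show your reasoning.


Apply rule: Double final consonant and add -ed. 'hug' becomes 'hugged'.

hugged


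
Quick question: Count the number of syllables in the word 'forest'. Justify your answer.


Break 'forest' into syllables: for-est -> for | est = 2 syllables

2 syllables


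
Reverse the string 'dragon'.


Reverse 'dragon' character by character: 'nogard'.

nogard


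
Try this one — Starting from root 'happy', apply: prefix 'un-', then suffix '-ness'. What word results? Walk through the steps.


Step 1: Add prefix 'un-' to 'happy' = 'unhappy'
Step 2: Add suffix '-ness' to 'unhappy' = 'unhappiness'

unhappiness


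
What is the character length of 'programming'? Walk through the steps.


Spell out 'programming' and number each letter: p(1), r(2), o(3), g(4), r(5), a(6), m(7), m(8), i(9), n(10), g(11). Total: 11 letters.

11


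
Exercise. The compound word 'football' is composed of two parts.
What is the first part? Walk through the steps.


Split 'football' into 'foot' + 'ball'. The first part is 'foot'.

foot


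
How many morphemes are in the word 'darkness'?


Decomposition: dark (root) + -ness (suffix) = 2 morpheme(s)

2 morphemes


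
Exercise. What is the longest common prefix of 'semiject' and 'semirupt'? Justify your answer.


Compare from the start: 4 characters match: 'semi'. Mismatch at position 5: 'j' vs 'r'.

semi


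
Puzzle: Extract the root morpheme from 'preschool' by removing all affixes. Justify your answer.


Remove prefix 'pre' from 'preschool' to get root 'school'.

school


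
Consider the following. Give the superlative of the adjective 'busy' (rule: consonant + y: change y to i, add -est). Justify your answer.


Apply superlative formation (consonant + y: change y to i, add -est): 'busy' -> 'busiest'.

busiest


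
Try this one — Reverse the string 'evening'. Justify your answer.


Reverse 'evening' character by character: 'gnineve'.

gnineve


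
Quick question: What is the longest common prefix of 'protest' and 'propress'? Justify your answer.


Compare from the start: 3 characters match: 'pro'. Mismatch at position 4: 't' vs 'p'.

pro


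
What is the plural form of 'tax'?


Apply rule: Add -es (sibilant/fricative ending). 'tax' becomes 'taxes'.

taxes


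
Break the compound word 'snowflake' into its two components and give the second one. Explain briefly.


Split 'snowflake' into 'snow' + 'flake'. The second part is 'flake'.

flake


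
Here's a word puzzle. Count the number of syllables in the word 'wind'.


Break 'wind' into syllables: wind -> wind = 1 syllable

1 syllable


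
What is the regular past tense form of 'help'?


Apply rule: Add -ed. 'help' becomes 'helped'.

helped


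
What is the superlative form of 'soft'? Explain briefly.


Apply superlative formation (add -est): 'soft' -> 'softest'.

softest


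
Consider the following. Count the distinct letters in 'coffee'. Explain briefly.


Unique letters in 'coffee': {c, e, f, o} = 4 distinct letters.

4


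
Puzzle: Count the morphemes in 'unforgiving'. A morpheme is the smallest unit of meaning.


Decomposition: un- (prefix) + forgive (root) + -ing (suffix) = 3 morpheme(s)

3 morphemes


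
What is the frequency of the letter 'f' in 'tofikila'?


Letter 'f' in 'tofikila': found at position(s) 3 = 1 occurrence(s).

1


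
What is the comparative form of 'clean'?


Apply comparative formation (add -er): 'clean' -> 'cleaner'.

cleaner


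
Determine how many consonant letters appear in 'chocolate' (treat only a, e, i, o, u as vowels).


Consonants in 'chocolate': c, h, c, l, t = 5 consonants.

5


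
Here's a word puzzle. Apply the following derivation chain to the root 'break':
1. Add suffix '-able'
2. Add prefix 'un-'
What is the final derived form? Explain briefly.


Step 1: Add suffix '-able' to 'break' = 'breakable'
Step 2: Add prefix 'un-' to 'breakable' = 'unbreakable'

unbreakable


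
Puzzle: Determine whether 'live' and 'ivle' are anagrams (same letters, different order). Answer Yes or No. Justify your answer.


Sorted letters of 'live': 'eilv'
Sorted letters of 'ivle': 'eilv'
They match.

Yes


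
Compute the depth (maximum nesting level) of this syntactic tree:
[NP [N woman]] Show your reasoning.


Count bracket nesting levels:
'[' at pos 0: depth = 1
'[' at pos 4: depth = 2
Maximum depth reached: 2

2


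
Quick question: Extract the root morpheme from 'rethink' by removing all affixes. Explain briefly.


Remove prefix 're' from 'rethink' to get root 'think'.

think


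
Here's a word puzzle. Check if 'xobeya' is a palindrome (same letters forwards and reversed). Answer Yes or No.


Forward: 'xobeya'
Reversed: 'ayebox'
They differ.

No


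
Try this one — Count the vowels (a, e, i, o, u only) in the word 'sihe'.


Vowels in 'sihe': i, e = 2 vowels.

2


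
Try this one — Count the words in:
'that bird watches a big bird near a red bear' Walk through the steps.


Split into words: that | bird | watches | a | big | bird | near | a | red | bear = 10 words.

10


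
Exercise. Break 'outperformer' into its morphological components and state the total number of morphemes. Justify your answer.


Step 1: Identify prefix: 'out' (meaning: surpass)
Step 2: Identify root: 'perform'
Step 3: Identify suffix(es): 'er'
Decomposition: out- (prefix: surpass) + perform (root) + -er (suffix: one who)
Total morphemes: 3

3 morphemes (out- (prefix: surpass) + perform (root) + -er (suffix: one who))


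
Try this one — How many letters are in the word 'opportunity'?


Spell out 'opportunity' and number each letter: o(1), p(2), p(3), o(4), r(5), t(6), u(7), n(8), i(9), t(10), y(11). Total: 11 letters.

11


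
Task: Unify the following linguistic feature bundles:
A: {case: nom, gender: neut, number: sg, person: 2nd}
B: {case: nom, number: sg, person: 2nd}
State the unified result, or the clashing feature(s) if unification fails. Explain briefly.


Compare features:
case: A=nom vs B=nom -> unified: nom
gender: A=neut vs B=_ -> unified: neut
number: A=sg vs B=sg -> unified: sg
person: A=2nd vs B=2nd -> unified: 2nd
No clashes found.

Unified: {case: nom, gender: neut, number: sg, person: 2nd}


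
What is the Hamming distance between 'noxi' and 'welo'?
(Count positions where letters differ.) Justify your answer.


Alignment:
Position 1: 'n' vs 'w' = DIFFER
Position 2: 'o' vs 'e' = DIFFER
Position 3: 'x' vs 'l' = DIFFER
Position 4: 'i' vs 'o' = DIFFER
Total differences: 4

4


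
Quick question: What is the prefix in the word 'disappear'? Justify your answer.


The word 'disappear' = 'dis' (prefix) + 'appear' (root). The prefix is 'dis'.

dis


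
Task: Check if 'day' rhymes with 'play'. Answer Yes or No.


Rime (stressed vowel + following sounds) of 'day': -ay = /eɪ/
Rime of 'play': -ay = /eɪ/
/eɪ/ and /eɪ/ are the same ending sound, so the words rhyme.

Yes


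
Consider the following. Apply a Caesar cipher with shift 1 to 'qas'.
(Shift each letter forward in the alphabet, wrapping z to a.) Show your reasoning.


Shift each letter by 1: q -> r, a -> b, s -> t. Result: 'rbt'.

rbt


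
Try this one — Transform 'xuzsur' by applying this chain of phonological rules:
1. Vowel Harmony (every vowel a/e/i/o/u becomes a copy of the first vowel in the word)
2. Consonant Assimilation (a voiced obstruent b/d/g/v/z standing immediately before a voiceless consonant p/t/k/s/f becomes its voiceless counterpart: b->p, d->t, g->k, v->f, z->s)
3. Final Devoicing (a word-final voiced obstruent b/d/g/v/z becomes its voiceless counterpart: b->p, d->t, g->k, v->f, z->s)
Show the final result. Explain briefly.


Starting form: 'xuzsur'
Rule 1: Vowel Harmony: all vowels already match. No change.
Rule 2: Consonant Assimilation: voiced obstruent before voiceless consonant becomes voiceless ('zs' -> 'ss'). 'xuzsur' -> 'xussur'
Rule 3: Final Devoicing: final consonant 'r' is not one of the voiced obstruents b/d/g/v/z. No change.
Final form: 'xussur'

xussur


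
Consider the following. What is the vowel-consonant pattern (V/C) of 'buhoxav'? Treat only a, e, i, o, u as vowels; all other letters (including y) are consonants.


Letter mapping: b = C, u = V, h = C, o = V, x = C, a = V, v = C.

CVCVCVC


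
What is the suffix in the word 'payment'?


The word 'payment' = 'pay' (root) + '-ment' (suffix). The suffix is '-ment'.

ment


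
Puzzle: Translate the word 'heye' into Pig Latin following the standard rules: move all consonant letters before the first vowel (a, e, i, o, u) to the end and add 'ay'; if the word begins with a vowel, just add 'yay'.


'heye': move consonant cluster 'h' to end and add 'ay': 'eyehay'.

eyehay


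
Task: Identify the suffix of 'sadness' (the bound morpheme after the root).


The word 'sadness' = 'sad' (root) + '-ness' (suffix). The suffix is '-ness'.

ness


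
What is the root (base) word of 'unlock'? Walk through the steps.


Remove prefix 'un' from 'unlock' to get root 'lock'.

lock


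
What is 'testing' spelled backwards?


Reverse 'testing' character by character: 'gnitset'.

gnitset


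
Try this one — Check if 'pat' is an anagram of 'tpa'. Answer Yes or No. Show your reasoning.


Sorted letters of 'pat': 'apt'
Sorted letters of 'tpa': 'apt'
They match.

Yes


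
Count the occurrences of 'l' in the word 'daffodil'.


Letter 'l' in 'daffodil': found at position(s) 8 = 1 occurrence(s).

1


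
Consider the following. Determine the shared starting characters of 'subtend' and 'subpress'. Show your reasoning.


Compare from the start: 3 characters match: 'sub'. Mismatch at position 4: 't' vs 'p'.

sub


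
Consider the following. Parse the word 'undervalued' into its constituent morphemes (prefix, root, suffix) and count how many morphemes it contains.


Step 1: Identify prefix: 'under' (meaning: beneath/insufficient)
Step 2: Identify root: 'value'
Step 3: Identify suffix(es): 'ed'
Decomposition: under- (prefix: beneath/insufficient) + value (root) + -ed (suffix: past)
Total morphemes: 3

3 morphemes (under- (prefix: beneath/insufficient) + value (root) + -ed (suffix: past))


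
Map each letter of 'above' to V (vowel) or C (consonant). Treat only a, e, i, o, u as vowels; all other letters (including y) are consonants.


Letter mapping: a = V, b = C, o = V, v = C, e = V.

VCVCV


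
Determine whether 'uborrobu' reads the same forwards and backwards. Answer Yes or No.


Forward: 'uborrobu'
Reversed: 'uborrobu'
They are identical.

Yes


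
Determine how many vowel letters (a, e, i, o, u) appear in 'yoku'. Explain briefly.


Vowels in 'yoku': o, u = 2 vowels.

2


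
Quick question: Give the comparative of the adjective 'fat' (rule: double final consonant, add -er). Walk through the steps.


Apply comparative formation (double final consonant, add -er): 'fat' -> 'fatter'.

fatter


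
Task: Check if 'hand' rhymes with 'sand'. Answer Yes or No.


Rime (stressed vowel + following sounds) of 'hand': -and = /ænd/
Rime of 'sand': -and = /ænd/
/ænd/ and /ænd/ are the same ending sound, so the words rhyme.

Yes


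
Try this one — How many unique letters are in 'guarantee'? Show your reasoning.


Unique letters in 'guarantee': {a, e, g, n, r, t, u} = 7 distinct letters.

7


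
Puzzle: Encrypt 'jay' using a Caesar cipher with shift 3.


Shift each letter by 3: j -> m, a -> d, y -> b. Result: 'mdb'.

mdb


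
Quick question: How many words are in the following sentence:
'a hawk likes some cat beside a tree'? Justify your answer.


Split into words: a | hawk | likes | some | cat | beside | a | tree = 8 words.

8


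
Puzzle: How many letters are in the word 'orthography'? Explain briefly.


Spell out 'orthography' and number each letter: o(1), r(2), t(3), h(4), o(5), g(6), r(7), a(8), p(9), h(10), y(11). Total: 11 letters.

11


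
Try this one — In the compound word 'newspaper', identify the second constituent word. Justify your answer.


Split 'newspaper' into 'news' + 'paper'. The second part is 'paper'.

paper


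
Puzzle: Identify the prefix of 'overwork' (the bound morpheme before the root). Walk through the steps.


The word 'overwork' = 'over' (prefix) + 'work' (root). The prefix is 'over'.

over


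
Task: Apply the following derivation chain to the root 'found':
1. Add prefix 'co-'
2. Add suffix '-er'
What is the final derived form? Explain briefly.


Step 1: Add prefix 'co-' to 'found' = 'cofound'
Step 2: Add suffix '-er' to 'cofound' = 'cofounder'

cofounder


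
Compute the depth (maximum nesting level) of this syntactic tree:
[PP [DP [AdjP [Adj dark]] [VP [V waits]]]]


Count bracket nesting levels:
'[' at pos 0: depth = 1
'[' at pos 4: depth = 2
'[' at pos 8: depth = 3
'[' at pos 14: depth = 4
'[' at pos 26: depth = 3
'[' at pos 30: depth = 4
Maximum depth reached: 4

4


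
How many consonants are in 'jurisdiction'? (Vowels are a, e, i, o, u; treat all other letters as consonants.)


Consonants in 'jurisdiction': j, r, s, d, c, t, n = 7 consonants.

7


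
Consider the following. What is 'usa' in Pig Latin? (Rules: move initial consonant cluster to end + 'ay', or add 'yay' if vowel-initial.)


'usa' starts with a vowel, so add 'yay': 'usayay'.

usayay


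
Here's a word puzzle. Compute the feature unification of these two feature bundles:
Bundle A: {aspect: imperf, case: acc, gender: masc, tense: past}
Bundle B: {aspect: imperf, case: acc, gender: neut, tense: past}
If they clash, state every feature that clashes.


Compare features:
aspect: A=imperf vs B=imperf -> unified: imperf
case: A=acc vs B=acc -> unified: acc
gender: A=masc vs B=neut -> CLASH
tense: A=past vs B=past -> unified: past
Clash detected on feature 'gender' (masc vs neut); unification fails.

CLASH on 'gender' (masc vs neut)


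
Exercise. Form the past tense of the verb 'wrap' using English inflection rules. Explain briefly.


Apply rule: Double final consonant and add -ed. 'wrap' becomes 'wrapped'.

wrapped


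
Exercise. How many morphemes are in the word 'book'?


Decomposition: book (free morpheme) = 1 morpheme(s)

1 morphemes


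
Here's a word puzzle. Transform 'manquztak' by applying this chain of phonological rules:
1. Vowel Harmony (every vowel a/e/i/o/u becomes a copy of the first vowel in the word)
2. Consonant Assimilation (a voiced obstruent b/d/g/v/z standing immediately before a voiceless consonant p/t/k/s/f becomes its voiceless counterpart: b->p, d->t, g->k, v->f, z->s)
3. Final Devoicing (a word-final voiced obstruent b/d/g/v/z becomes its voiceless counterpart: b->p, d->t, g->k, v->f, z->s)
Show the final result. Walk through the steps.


Starting form: 'manquztak'
Rule 1: Vowel Harmony: all vowels become 'a' (matching first vowel). 'manquztak' -> 'manqaztak'
Rule 2: Consonant Assimilation: voiced obstruent before voiceless consonant becomes voiceless ('zt' -> 'st'). 'manqaztak' -> 'manqastak'
Rule 3: Final Devoicing: final consonant 'k' is not one of the voiced obstruents b/d/g/v/z. No change.
Final form: 'manqastak'

manqastak


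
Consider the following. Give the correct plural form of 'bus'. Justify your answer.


Apply rule: Add -es (sibilant/fricative ending). 'bus' becomes 'buses'.

buses


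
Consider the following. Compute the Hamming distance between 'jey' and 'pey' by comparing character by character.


Alignment:
Position 1: 'j' vs 'p' = DIFFER
Position 2: 'e' vs 'e' = match
Position 3: 'y' vs 'y' = match
Total differences: 1

1
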